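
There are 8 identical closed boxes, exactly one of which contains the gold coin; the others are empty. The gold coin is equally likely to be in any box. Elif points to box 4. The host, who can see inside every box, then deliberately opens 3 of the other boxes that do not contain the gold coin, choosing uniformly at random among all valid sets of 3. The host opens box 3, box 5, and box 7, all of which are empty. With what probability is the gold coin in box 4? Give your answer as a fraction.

Consider each possible location of the gold coin in turn.
If it is in any of boxes 1, 2, 6, and 8 (prior 1/8 each): the host has 20 equally likely choices, so probability 1/20; weight (1/8)·(1/20) = 1/160 each.
If it is in any of boxes 3, 5, and 7 (prior 1/8 each): that box was opened and seen not to hold the prize — ruled out; weight (1/8)·0 = 0 each.
If it is in box 4 (prior 1/8): the host has 35 equally likely choices, so probability 1/35; weight (1/8)·(1/35) = 1/280.
The weights sum to 1/35.
So P(the gold coin in box 4 | the host opened box 3, box 5, and box 7) = (1/280) / (1/35) = 1/8.

1/8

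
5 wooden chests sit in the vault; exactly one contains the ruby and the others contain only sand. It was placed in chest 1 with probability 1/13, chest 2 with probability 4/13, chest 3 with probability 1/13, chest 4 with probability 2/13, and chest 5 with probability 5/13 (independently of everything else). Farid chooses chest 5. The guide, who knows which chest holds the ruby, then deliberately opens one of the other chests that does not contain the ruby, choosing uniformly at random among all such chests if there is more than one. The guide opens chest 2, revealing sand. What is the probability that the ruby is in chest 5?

15/31

Consider each possible location of the ruby in turn.
If it is in either of chests 1 and 3 (prior 1/13 each): the guide has 3 equally likely choices, so probability 1/3; weight (1/13)·(1/3) = 1/39 each.
If it is in chest 2 (prior 4/13): the guide opened chest 2, so this case is ruled out; weight (4/13)·0 = 0.
If it is in chest 4 (prior 2/13): the guide has 3 equally likely choices, so probability 1/3; weight (2/13)·(1/3) = 2/39.
If it is in chest 5 (prior 5/13): the guide has 4 equally likely choices, so probability 1/4; weight (5/13)·(1/4) = 5/52.
The weights sum to 31/156.
So P(the ruby in chest 5 | the guide opened chest 2) = (5/52) / (31/156) = 15/31.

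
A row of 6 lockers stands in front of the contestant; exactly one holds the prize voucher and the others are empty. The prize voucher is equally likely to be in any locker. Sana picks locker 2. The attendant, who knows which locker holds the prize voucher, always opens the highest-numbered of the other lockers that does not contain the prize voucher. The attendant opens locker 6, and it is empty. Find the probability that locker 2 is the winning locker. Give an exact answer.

1/5

Apply Bayes' rule, conditioning on where the prize voucher actually is.
If it is in any of lockers 1, 2, 3, 4, and 5 (prior 1/6 each): locker 6 is the highest-numbered option available, probability 1; weight (1/6)·1 = 1/6 each.
If it is in locker 6 (prior 1/6): the attendant opened locker 6, so this case is ruled out; weight (1/6)·0 = 0.
The weights sum to 5/6.
So P(the prize voucher in locker 2 | the attendant opened locker 6) = (1/6) / (5/6) = 1/5.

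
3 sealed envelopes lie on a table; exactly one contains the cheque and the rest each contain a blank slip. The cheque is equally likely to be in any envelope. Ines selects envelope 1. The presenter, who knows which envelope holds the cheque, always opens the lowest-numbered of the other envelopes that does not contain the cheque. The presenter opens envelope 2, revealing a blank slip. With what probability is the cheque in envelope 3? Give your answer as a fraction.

1/2

Condition on the true location of the cheque.
If it is in either of envelopes 1 and 3 (prior 1/3 each): envelope 2 is the lowest-numbered option available, probability 1; weight (1/3)·1 = 1/3 each.
If it is in envelope 2 (prior 1/3): the presenter opened envelope 2, so this case is ruled out; weight (1/3)·0 = 0.
The weights sum to 2/3.
So P(the cheque in envelope 3 | the presenter opened envelope 2) = (1/3) / (2/3) = 1/2.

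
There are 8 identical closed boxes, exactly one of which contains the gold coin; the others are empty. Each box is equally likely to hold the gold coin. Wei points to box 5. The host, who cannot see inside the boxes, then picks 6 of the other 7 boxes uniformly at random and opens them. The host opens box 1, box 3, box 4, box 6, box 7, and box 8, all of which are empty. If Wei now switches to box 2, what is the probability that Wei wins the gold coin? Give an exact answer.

1/2

Because the host chose which boxes to open without knowing where the gold coin is, the choice is independent of the prize location. Learning that none of the 6 opened boxes holds the gold coin simply rules out those 6 locations and leaves the remaining 2 boxes still equally likely by symmetry.
So P(the gold coin in box 2) = 1/2.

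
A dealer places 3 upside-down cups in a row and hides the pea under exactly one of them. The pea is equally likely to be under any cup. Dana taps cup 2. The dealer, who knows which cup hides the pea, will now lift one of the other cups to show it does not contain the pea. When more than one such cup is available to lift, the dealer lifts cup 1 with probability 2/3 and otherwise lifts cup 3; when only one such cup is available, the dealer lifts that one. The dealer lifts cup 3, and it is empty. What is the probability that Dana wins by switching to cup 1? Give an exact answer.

Consider each possible location of the pea in turn.
If it is under cup 1 (prior 1/3): only cup 3 is available, probability 1; weight (1/3)·1 = 1/3.
If it is under cup 2 (prior 1/3): cup 1 is available but not opened, probability 1/3; weight (1/3)·(1/3) = 1/9.
If it is under cup 3 (prior 1/3): the dealer opened cup 3, so this case is ruled out; weight (1/3)·0 = 0.
The weights sum to 4/9.
So P(the pea under cup 1 | the dealer opened cup 3) = (1/3) / (4/9) = 3/4.

3/4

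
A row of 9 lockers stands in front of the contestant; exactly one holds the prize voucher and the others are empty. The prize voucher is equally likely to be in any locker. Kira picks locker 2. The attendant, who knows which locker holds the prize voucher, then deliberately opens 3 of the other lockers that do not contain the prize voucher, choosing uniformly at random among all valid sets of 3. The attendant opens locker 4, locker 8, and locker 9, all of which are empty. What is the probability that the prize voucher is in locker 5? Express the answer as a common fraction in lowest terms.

8/45

Condition on the true location of the prize voucher.
If it is in any of lockers 1, 3, 5, 6, and 7 (prior 1/9 each): the attendant has 35 equally likely choices, so probability 1/35; weight (1/9)·(1/35) = 1/315 each.
If it is in locker 2 (prior 1/9): the attendant has 56 equally likely choices, so probability 1/56; weight (1/9)·(1/56) = 1/504.
If it is in any of lockers 4, 8, and 9 (prior 1/9 each): that locker was opened and seen not to hold the prize — ruled out; weight (1/9)·0 = 0 each.
The weights sum to 1/56.
So P(the prize voucher in locker 5 | the attendant opened locker 4, locker 8, and locker 9) = (1/315) / (1/56) = 8/45.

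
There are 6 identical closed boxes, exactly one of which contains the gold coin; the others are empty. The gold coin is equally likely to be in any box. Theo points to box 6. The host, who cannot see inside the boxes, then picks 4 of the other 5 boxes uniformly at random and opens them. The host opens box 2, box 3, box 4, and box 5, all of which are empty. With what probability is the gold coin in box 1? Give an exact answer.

Consider each possible location of the gold coin in turn.
If it is in either of boxes 1 and 6 (prior 1/6 each): the host picks exactly this set with probability 1/5 regardless, and none is the prize; weight (1/6)·(1/5) = 1/30 each.
If it is in any of boxes 2, 3, 4, and 5 (prior 1/6 each): that box was opened and seen not to hold the prize — ruled out; weight (1/6)·0 = 0 each.
The weights sum to 1/15.
So P(the gold coin in box 1 | the host opened box 2, box 3, box 4, and box 5) = (1/30) / (1/15) = 1/2.

1/2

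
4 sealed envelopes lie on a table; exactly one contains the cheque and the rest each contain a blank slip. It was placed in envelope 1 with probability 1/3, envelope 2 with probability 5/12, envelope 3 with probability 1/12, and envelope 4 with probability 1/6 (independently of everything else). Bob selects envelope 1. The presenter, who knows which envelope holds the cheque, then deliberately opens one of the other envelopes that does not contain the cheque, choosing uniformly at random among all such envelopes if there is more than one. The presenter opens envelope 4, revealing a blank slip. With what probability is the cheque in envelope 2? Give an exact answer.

15/26

Condition on the true location of the cheque.
If it is in envelope 1 (prior 1/3): the presenter has 3 equally likely choices, so probability 1/3; weight (1/3)·(1/3) = 1/9.
If it is in envelope 2 (prior 5/12): the presenter has 2 equally likely choices, so probability 1/2; weight (5/12)·(1/2) = 5/24.
If it is in envelope 3 (prior 1/12): the presenter has 2 equally likely choices, so probability 1/2; weight (1/12)·(1/2) = 1/24.
If it is in envelope 4 (prior 1/6): the presenter opened envelope 4, so this case is ruled out; weight (1/6)·0 = 0.
The weights sum to 13/36.
So P(the cheque in envelope 2 | the presenter opened envelope 4) = (5/24) / (13/36) = 15/26.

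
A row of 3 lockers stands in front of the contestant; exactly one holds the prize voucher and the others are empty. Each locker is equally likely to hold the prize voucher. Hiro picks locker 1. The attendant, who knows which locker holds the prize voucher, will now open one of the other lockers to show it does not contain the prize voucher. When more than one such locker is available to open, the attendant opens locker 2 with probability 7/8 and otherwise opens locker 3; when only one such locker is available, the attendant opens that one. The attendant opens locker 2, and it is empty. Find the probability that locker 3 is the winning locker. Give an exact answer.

Apply Bayes' rule, conditioning on where the prize voucher actually is.
If it is in locker 1 (prior 1/3): locker 2 is available, opened with probability 7/8; weight (1/3)·(7/8) = 7/24.
If it is in locker 2 (prior 1/3): the attendant opened locker 2, so this case is ruled out; weight (1/3)·0 = 0.
If it is in locker 3 (prior 1/3): only locker 2 is available, probability 1; weight (1/3)·1 = 1/3.
The weights sum to 5/8.
So P(the prize voucher in locker 3 | the attendant opened locker 2) = (1/3) / (5/8) = 8/15.

8/15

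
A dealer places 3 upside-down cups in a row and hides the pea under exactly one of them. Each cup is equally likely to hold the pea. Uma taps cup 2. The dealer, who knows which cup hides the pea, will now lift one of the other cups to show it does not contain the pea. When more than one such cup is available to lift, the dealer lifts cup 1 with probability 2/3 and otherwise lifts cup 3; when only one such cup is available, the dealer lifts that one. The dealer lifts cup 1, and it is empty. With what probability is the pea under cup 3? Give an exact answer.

3/5

Apply Bayes' rule, conditioning on where the pea actually is.
If it is under cup 1 (prior 1/3): the dealer opened cup 1, so this case is ruled out; weight (1/3)·0 = 0.
If it is under cup 2 (prior 1/3): cup 1 is available, opened with probability 2/3; weight (1/3)·(2/3) = 2/9.
If it is under cup 3 (prior 1/3): only cup 1 is available, probability 1; weight (1/3)·1 = 1/3.
The weights sum to 5/9.
So P(the pea under cup 3 | the dealer opened cup 1) = (1/3) / (5/9) = 3/5.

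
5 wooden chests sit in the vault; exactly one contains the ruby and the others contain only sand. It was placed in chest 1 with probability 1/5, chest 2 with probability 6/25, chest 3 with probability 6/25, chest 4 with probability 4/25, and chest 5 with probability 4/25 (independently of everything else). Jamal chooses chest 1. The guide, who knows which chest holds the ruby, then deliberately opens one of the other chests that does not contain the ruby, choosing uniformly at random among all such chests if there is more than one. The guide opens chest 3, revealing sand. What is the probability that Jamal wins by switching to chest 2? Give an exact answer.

24/71

Apply Bayes' rule, conditioning on where the ruby actually is.
If it is in chest 1 (prior 1/5): the guide has 4 equally likely choices, so probability 1/4; weight (1/5)·(1/4) = 1/20.
If it is in chest 2 (prior 6/25): the guide has 3 equally likely choices, so probability 1/3; weight (6/25)·(1/3) = 2/25.
If it is in chest 3 (prior 6/25): the guide opened chest 3, so this case is ruled out; weight (6/25)·0 = 0.
If it is in either of chests 4 and 5 (prior 4/25 each): the guide has 3 equally likely choices, so probability 1/3; weight (4/25)·(1/3) = 4/75 each.
The weights sum to 71/300.
So P(the ruby in chest 2 | the guide opened chest 3) = (2/25) / (71/300) = 24/71.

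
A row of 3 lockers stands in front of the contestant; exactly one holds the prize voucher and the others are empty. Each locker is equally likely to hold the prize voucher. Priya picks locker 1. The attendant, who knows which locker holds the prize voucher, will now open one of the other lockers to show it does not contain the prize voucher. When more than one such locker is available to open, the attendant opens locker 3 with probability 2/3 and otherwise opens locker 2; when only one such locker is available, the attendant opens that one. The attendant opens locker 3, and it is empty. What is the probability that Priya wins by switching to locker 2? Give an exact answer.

Consider each possible location of the prize voucher in turn.
If it is in locker 1 (prior 1/3): locker 3 is available, opened with probability 2/3; weight (1/3)·(2/3) = 2/9.
If it is in locker 2 (prior 1/3): only locker 3 is available, probability 1; weight (1/3)·1 = 1/3.
If it is in locker 3 (prior 1/3): the attendant opened locker 3, so this case is ruled out; weight (1/3)·0 = 0.
The weights sum to 5/9.
So P(the prize voucher in locker 2 | the attendant opened locker 3) = (1/3) / (5/9) = 3/5.

3/5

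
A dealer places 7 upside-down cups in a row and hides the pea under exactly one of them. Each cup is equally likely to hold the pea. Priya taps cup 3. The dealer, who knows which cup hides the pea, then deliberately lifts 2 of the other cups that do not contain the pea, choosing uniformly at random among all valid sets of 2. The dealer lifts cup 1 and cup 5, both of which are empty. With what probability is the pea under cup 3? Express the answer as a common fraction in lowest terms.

1/7

Apply Bayes' rule, conditioning on where the pea actually is.
If it is under either of cups 1 and 5 (prior 1/7 each): that cup was opened and seen not to hold the prize — ruled out; weight (1/7)·0 = 0 each.
If it is under any of cups 2, 4, 6, and 7 (prior 1/7 each): the dealer has 10 equally likely choices, so probability 1/10; weight (1/7)·(1/10) = 1/70 each.
If it is under cup 3 (prior 1/7): the dealer has 15 equally likely choices, so probability 1/15; weight (1/7)·(1/15) = 1/105.
The weights sum to 1/15.
So P(the pea under cup 3 | the dealer opened cup 1 and cup 5) = (1/105) / (1/15) = 1/7.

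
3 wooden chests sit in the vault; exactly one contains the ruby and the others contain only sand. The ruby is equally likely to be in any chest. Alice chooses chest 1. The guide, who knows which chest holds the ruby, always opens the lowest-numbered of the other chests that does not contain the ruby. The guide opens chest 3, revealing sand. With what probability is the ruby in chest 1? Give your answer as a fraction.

Consider each possible location of the ruby in turn.
If it is in chest 1 (prior 1/3): the guide would have opened chest 2 instead, probability 0; weight (1/3)·0 = 0.
If it is in chest 2 (prior 1/3): chest 3 is the lowest-numbered option available, probability 1; weight (1/3)·1 = 1/3.
If it is in chest 3 (prior 1/3): the guide opened chest 3, so this case is ruled out; weight (1/3)·0 = 0.
The weights sum to 1/3.
So P(the ruby in chest 1 | the guide opened chest 3) = 0 / (1/3) = 0.

0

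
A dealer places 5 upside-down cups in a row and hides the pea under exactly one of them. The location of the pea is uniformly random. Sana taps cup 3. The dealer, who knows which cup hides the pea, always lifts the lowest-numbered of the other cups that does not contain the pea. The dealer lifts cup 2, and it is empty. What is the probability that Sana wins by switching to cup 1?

1

Condition on the true location of the pea.
If it is under cup 1 (prior 1/5): cup 2 is the lowest-numbered option available, probability 1; weight (1/5)·1 = 1/5.
If it is under cup 2 (prior 1/5): the dealer opened cup 2, so this case is ruled out; weight (1/5)·0 = 0.
If it is under any of cups 3, 4, and 5 (prior 1/5 each): the dealer would have opened cup 1 instead, probability 0; weight (1/5)·0 = 0 each.
The weights sum to 1/5.
So P(the pea under cup 1 | the dealer opened cup 2) = (1/5) / (1/5) = 1.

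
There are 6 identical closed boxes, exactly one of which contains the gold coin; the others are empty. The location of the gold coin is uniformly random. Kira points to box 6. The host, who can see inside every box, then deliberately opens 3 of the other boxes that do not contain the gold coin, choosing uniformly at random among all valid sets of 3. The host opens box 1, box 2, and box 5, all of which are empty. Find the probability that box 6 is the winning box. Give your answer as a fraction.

1/6

Consider each possible location of the gold coin in turn.
If it is in any of boxes 1, 2, and 5 (prior 1/6 each): that box was opened and seen not to hold the prize — ruled out; weight (1/6)·0 = 0 each.
If it is in either of boxes 3 and 4 (prior 1/6 each): the host has 4 equally likely choices, so probability 1/4; weight (1/6)·(1/4) = 1/24 each.
If it is in box 6 (prior 1/6): the host has 10 equally likely choices, so probability 1/10; weight (1/6)·(1/10) = 1/60.
The weights sum to 1/10.
So P(the gold coin in box 6 | the host opened box 1, box 2, and box 5) = (1/60) / (1/10) = 1/6.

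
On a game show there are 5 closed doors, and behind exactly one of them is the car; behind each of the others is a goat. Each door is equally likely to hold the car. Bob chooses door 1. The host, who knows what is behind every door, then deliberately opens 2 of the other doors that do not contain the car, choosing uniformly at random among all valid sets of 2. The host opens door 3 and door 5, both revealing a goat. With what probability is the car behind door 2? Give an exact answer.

2/5

Consider each possible location of the car in turn.
If it is behind door 1 (prior 1/5): the host has 6 equally likely choices, so probability 1/6; weight (1/5)·(1/6) = 1/30.
If it is behind either of doors 2 and 4 (prior 1/5 each): the host has 3 equally likely choices, so probability 1/3; weight (1/5)·(1/3) = 1/15 each.
If it is behind either of doors 3 and 5 (prior 1/5 each): that door was opened and seen not to hold the prize — ruled out; weight (1/5)·0 = 0 each.
The weights sum to 1/6.
So P(the car behind door 2 | the host opened door 3 and door 5) = (1/15) / (1/6) = 2/5.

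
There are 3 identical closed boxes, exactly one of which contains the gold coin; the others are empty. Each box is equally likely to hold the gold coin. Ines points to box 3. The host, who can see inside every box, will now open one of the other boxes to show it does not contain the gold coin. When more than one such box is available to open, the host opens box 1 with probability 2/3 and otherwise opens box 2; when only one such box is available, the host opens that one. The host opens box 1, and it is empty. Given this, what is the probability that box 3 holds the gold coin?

Apply Bayes' rule, conditioning on where the gold coin actually is.
If it is in box 1 (prior 1/3): the host opened box 1, so this case is ruled out; weight (1/3)·0 = 0.
If it is in box 2 (prior 1/3): only box 1 is available, probability 1; weight (1/3)·1 = 1/3.
If it is in box 3 (prior 1/3): box 1 is available, opened with probability 2/3; weight (1/3)·(2/3) = 2/9.
The weights sum to 5/9.
So P(the gold coin in box 3 | the host opened box 1) = (2/9) / (5/9) = 2/5.

2/5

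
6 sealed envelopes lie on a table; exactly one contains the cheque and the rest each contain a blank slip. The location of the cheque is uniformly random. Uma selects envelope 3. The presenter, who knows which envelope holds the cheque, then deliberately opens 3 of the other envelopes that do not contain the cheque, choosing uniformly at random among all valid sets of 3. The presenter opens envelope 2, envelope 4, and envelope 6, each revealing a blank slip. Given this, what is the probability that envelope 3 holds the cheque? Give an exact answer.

Consider each possible location of the cheque in turn.
If it is in either of envelopes 1 and 5 (prior 1/6 each): the presenter has 4 equally likely choices, so probability 1/4; weight (1/6)·(1/4) = 1/24 each.
If it is in any of envelopes 2, 4, and 6 (prior 1/6 each): that envelope was opened and seen not to hold the prize — ruled out; weight (1/6)·0 = 0 each.
If it is in envelope 3 (prior 1/6): the presenter has 10 equally likely choices, so probability 1/10; weight (1/6)·(1/10) = 1/60.
The weights sum to 1/10.
So P(the cheque in envelope 3 | the presenter opened envelope 2, envelope 4, and envelope 6) = (1/60) / (1/10) = 1/6.

1/6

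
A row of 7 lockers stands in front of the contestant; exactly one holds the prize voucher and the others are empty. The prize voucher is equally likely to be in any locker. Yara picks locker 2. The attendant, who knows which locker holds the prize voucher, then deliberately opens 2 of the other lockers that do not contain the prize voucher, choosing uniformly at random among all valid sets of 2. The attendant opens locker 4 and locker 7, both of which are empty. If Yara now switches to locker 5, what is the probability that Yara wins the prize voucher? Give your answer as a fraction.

3/14

Consider each possible location of the prize voucher in turn.
If it is in any of lockers 1, 3, 5, and 6 (prior 1/7 each): the attendant has 10 equally likely choices, so probability 1/10; weight (1/7)·(1/10) = 1/70 each.
If it is in locker 2 (prior 1/7): the attendant has 15 equally likely choices, so probability 1/15; weight (1/7)·(1/15) = 1/105.
If it is in either of lockers 4 and 7 (prior 1/7 each): that locker was opened and seen not to hold the prize — ruled out; weight (1/7)·0 = 0 each.
The weights sum to 1/15.
So P(the prize voucher in locker 5 | the attendant opened locker 4 and locker 7) = (1/70) / (1/15) = 3/14.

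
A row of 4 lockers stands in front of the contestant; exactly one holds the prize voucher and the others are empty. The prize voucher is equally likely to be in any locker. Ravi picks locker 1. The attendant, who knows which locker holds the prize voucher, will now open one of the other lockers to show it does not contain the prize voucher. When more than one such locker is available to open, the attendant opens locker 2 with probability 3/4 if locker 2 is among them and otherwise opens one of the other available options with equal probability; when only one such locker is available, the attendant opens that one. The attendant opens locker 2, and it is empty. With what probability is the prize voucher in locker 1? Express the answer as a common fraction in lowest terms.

Condition on the true location of the prize voucher.
If it is in any of lockers 1, 3, and 4 (prior 1/4 each): locker 2 is available, opened with probability 3/4; weight (1/4)·(3/4) = 3/16 each.
If it is in locker 2 (prior 1/4): the attendant opened locker 2, so this case is ruled out; weight (1/4)·0 = 0.
The weights sum to 9/16.
So P(the prize voucher in locker 1 | the attendant opened locker 2) = (3/16) / (9/16) = 1/3.

1/3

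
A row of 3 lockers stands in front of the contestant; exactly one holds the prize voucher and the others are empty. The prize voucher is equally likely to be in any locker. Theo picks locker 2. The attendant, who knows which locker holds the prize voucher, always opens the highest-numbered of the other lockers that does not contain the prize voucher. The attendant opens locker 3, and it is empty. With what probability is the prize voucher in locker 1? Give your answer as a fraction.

Apply Bayes' rule, conditioning on where the prize voucher actually is.
If it is in either of lockers 1 and 2 (prior 1/3 each): locker 3 is the highest-numbered option available, probability 1; weight (1/3)·1 = 1/3 each.
If it is in locker 3 (prior 1/3): the attendant opened locker 3, so this case is ruled out; weight (1/3)·0 = 0.
The weights sum to 2/3.
So P(the prize voucher in locker 1 | the attendant opened locker 3) = (1/3) / (2/3) = 1/2.

1/2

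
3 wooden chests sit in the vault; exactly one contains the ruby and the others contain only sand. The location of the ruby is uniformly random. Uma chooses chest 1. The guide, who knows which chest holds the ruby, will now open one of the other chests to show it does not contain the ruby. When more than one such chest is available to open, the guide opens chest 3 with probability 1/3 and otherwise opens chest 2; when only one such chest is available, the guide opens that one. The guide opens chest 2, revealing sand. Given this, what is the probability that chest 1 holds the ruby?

Apply Bayes' rule, conditioning on where the ruby actually is.
If it is in chest 1 (prior 1/3): chest 3 is available but not opened, probability 2/3; weight (1/3)·(2/3) = 2/9.
If it is in chest 2 (prior 1/3): the guide opened chest 2, so this case is ruled out; weight (1/3)·0 = 0.
If it is in chest 3 (prior 1/3): only chest 2 is available, probability 1; weight (1/3)·1 = 1/3.
The weights sum to 5/9.
So P(the ruby in chest 1 | the guide opened chest 2) = (2/9) / (5/9) = 2/5.

2/5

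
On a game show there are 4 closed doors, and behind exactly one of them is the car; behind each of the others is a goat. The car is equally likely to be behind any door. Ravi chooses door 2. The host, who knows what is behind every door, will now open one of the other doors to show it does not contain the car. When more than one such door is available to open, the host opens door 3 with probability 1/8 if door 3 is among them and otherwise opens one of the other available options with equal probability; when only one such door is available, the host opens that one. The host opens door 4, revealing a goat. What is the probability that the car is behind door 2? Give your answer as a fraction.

Condition on the true location of the car.
If it is behind door 1 (prior 1/4): door 3 is available but not opened, probability 7/8; weight (1/4)·(7/8) = 7/32.
If it is behind door 2 (prior 1/4): door 3 is available but not opened; door 4 gets probability (1 − 1/8)/2 = 7/16; weight (1/4)·(7/16) = 7/64.
If it is behind door 3 (prior 1/4): door 3 holds the prize so is unavailable; the host chooses uniformly among the 2 others, probability 1/2; weight (1/4)·(1/2) = 1/8.
If it is behind door 4 (prior 1/4): the host opened door 4, so this case is ruled out; weight (1/4)·0 = 0.
The weights sum to 29/64.
So P(the car behind door 2 | the host opened door 4) = (7/64) / (29/64) = 7/29.

7/29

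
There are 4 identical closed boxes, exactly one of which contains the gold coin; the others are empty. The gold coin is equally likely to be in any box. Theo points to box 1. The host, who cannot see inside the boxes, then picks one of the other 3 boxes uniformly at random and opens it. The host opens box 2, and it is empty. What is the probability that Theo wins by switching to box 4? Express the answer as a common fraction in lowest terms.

Apply Bayes' rule, conditioning on where the gold coin actually is.
If it is in any of boxes 1, 3, and 4 (prior 1/4 each): the host picks box 2 with probability 1/3 regardless, and it is not the prize; weight (1/4)·(1/3) = 1/12 each.
If it is in box 2 (prior 1/4): the host opened box 2, so this case is ruled out; weight (1/4)·0 = 0.
The weights sum to 1/4.
So P(the gold coin in box 4 | the host opened box 2) = (1/12) / (1/4) = 1/3.

1/3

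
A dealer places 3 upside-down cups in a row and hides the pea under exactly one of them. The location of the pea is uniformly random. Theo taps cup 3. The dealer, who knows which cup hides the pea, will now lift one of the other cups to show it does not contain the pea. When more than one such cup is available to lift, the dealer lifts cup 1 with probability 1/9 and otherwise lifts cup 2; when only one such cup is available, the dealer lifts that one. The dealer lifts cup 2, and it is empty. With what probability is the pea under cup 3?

Condition on the true location of the pea.
If it is under cup 1 (prior 1/3): only cup 2 is available, probability 1; weight (1/3)·1 = 1/3.
If it is under cup 2 (prior 1/3): the dealer opened cup 2, so this case is ruled out; weight (1/3)·0 = 0.
If it is under cup 3 (prior 1/3): cup 1 is available but not opened, probability 8/9; weight (1/3)·(8/9) = 8/27.
The weights sum to 17/27.
So P(the pea under cup 3 | the dealer opened cup 2) = (8/27) / (17/27) = 8/17.

8/17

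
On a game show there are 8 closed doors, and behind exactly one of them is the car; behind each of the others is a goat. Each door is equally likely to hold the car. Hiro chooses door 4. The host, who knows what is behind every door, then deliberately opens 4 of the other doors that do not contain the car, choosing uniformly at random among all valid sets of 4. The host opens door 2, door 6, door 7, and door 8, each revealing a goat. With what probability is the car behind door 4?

1/8

Consider each possible location of the car in turn.
If it is behind any of doors 1, 3, and 5 (prior 1/8 each): the host has 15 equally likely choices, so probability 1/15; weight (1/8)·(1/15) = 1/120 each.
If it is behind any of doors 2, 6, 7, and 8 (prior 1/8 each): that door was opened and seen not to hold the prize — ruled out; weight (1/8)·0 = 0 each.
If it is behind door 4 (prior 1/8): the host has 35 equally likely choices, so probability 1/35; weight (1/8)·(1/35) = 1/280.
The weights sum to 1/35.
So P(the car behind door 4 | the host opened door 2, door 6, door 7, and door 8) = (1/280) / (1/35) = 1/8.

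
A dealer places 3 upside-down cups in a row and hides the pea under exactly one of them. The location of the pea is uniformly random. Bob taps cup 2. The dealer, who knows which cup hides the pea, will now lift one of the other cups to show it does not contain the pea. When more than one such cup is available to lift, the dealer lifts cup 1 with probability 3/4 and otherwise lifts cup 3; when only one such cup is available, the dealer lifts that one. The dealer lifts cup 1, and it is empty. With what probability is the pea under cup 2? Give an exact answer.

3/7

Apply Bayes' rule, conditioning on where the pea actually is.
If it is under cup 1 (prior 1/3): the dealer opened cup 1, so this case is ruled out; weight (1/3)·0 = 0.
If it is under cup 2 (prior 1/3): cup 1 is available, opened with probability 3/4; weight (1/3)·(3/4) = 1/4.
If it is under cup 3 (prior 1/3): only cup 1 is available, probability 1; weight (1/3)·1 = 1/3.
The weights sum to 7/12.
So P(the pea under cup 2 | the dealer opened cup 1) = (1/4) / (7/12) = 3/7.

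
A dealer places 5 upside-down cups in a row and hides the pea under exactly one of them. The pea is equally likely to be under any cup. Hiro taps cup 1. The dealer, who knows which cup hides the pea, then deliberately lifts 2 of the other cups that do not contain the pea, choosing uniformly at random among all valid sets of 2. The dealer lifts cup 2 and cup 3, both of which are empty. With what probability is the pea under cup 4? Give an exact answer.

2/5

Apply Bayes' rule, conditioning on where the pea actually is.
If it is under cup 1 (prior 1/5): the dealer has 6 equally likely choices, so probability 1/6; weight (1/5)·(1/6) = 1/30.
If it is under either of cups 2 and 3 (prior 1/5 each): that cup was opened and seen not to hold the prize — ruled out; weight (1/5)·0 = 0 each.
If it is under either of cups 4 and 5 (prior 1/5 each): the dealer has 3 equally likely choices, so probability 1/3; weight (1/5)·(1/3) = 1/15 each.
The weights sum to 1/6.
So P(the pea under cup 4 | the dealer opened cup 2 and cup 3) = (1/15) / (1/6) = 2/5.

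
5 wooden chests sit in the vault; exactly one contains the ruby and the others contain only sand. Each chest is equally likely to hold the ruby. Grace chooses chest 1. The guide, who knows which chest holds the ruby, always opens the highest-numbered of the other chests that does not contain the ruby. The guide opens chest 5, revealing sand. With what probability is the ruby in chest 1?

Condition on the true location of the ruby.
If it is in any of chests 1, 2, 3, and 4 (prior 1/5 each): chest 5 is the highest-numbered option available, probability 1; weight (1/5)·1 = 1/5 each.
If it is in chest 5 (prior 1/5): the guide opened chest 5, so this case is ruled out; weight (1/5)·0 = 0.
The weights sum to 4/5.
So P(the ruby in chest 1 | the guide opened chest 5) = (1/5) / (4/5) = 1/4.

1/4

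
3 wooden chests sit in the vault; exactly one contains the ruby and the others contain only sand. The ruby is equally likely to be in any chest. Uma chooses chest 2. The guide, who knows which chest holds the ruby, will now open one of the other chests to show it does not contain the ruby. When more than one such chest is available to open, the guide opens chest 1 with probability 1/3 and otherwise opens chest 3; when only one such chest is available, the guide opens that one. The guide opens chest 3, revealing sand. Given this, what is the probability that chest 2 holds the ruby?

2/5

Condition on the true location of the ruby.
If it is in chest 1 (prior 1/3): only chest 3 is available, probability 1; weight (1/3)·1 = 1/3.
If it is in chest 2 (prior 1/3): chest 1 is available but not opened, probability 2/3; weight (1/3)·(2/3) = 2/9.
If it is in chest 3 (prior 1/3): the guide opened chest 3, so this case is ruled out; weight (1/3)·0 = 0.
The weights sum to 5/9.
So P(the ruby in chest 2 | the guide opened chest 3) = (2/9) / (5/9) = 2/5.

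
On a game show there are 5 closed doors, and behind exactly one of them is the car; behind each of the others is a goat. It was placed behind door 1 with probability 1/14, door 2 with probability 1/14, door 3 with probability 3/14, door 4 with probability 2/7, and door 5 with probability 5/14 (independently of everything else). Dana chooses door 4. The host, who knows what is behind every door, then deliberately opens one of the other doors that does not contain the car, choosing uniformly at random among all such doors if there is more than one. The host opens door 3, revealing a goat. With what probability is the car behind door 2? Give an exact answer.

1/10

Condition on the true location of the car.
If it is behind either of doors 1 and 2 (prior 1/14 each): the host has 3 equally likely choices, so probability 1/3; weight (1/14)·(1/3) = 1/42 each.
If it is behind door 3 (prior 3/14): the host opened door 3, so this case is ruled out; weight (3/14)·0 = 0.
If it is behind door 4 (prior 2/7): the host has 4 equally likely choices, so probability 1/4; weight (2/7)·(1/4) = 1/14.
If it is behind door 5 (prior 5/14): the host has 3 equally likely choices, so probability 1/3; weight (5/14)·(1/3) = 5/42.
The weights sum to 5/21.
So P(the car behind door 2 | the host opened door 3) = (1/42) / (5/21) = 1/10.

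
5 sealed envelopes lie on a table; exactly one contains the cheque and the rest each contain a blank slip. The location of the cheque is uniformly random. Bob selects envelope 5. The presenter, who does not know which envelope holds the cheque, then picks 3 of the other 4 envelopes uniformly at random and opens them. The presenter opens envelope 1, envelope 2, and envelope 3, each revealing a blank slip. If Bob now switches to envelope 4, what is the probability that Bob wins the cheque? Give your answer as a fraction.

Because the presenter chose which envelopes to open without knowing where the cheque is, the choice is independent of the prize location. Learning that none of the 3 opened envelopes holds the cheque simply rules out those 3 locations and leaves the remaining 2 envelopes still equally likely by symmetry.
So P(the cheque in envelope 4) = 1/2.

1/2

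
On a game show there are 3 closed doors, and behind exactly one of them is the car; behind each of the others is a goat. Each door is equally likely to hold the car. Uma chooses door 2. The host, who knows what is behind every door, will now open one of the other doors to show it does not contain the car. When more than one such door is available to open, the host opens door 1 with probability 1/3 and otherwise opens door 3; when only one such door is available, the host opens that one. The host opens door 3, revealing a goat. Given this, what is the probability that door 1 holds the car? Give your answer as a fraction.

3/5

Apply Bayes' rule, conditioning on where the car actually is.
If it is behind door 1 (prior 1/3): only door 3 is available, probability 1; weight (1/3)·1 = 1/3.
If it is behind door 2 (prior 1/3): door 1 is available but not opened, probability 2/3; weight (1/3)·(2/3) = 2/9.
If it is behind door 3 (prior 1/3): the host opened door 3, so this case is ruled out; weight (1/3)·0 = 0.
The weights sum to 5/9.
So P(the car behind door 1 | the host opened door 3) = (1/3) / (5/9) = 3/5.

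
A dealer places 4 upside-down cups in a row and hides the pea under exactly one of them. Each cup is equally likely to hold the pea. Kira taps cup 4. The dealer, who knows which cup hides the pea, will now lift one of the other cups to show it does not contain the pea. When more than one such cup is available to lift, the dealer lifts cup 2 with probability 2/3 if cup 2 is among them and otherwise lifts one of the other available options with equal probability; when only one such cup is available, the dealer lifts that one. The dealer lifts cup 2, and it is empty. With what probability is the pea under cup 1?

1/3

Apply Bayes' rule, conditioning on where the pea actually is.
If it is under any of cups 1, 3, and 4 (prior 1/4 each): cup 2 is available, opened with probability 2/3; weight (1/4)·(2/3) = 1/6 each.
If it is under cup 2 (prior 1/4): the dealer opened cup 2, so this case is ruled out; weight (1/4)·0 = 0.
The weights sum to 1/2.
So P(the pea under cup 1 | the dealer opened cup 2) = (1/6) / (1/2) = 1/3.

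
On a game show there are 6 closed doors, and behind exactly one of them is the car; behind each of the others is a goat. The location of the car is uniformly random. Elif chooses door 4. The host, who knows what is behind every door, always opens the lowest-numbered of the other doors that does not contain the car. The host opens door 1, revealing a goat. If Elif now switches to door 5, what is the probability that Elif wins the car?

1/5

Condition on the true location of the car.
If it is behind door 1 (prior 1/6): the host opened door 1, so this case is ruled out; weight (1/6)·0 = 0.
If it is behind any of doors 2, 3, 4, 5, and 6 (prior 1/6 each): door 1 is the lowest-numbered option available, probability 1; weight (1/6)·1 = 1/6 each.
The weights sum to 5/6.
So P(the car behind door 5 | the host opened door 1) = (1/6) / (5/6) = 1/5.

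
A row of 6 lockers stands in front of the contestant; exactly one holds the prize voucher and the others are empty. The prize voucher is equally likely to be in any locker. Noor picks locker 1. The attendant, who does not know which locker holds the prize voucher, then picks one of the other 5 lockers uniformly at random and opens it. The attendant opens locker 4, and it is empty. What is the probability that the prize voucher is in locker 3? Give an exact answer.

Because the attendant chose which locker to open without knowing where the prize voucher is, the choice is independent of the prize location. Learning that locker 4 does not hold the prize voucher simply rules out that one location and leaves the remaining 5 lockers still equally likely by symmetry.
So P(the prize voucher in locker 3) = 1/5.

1/5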